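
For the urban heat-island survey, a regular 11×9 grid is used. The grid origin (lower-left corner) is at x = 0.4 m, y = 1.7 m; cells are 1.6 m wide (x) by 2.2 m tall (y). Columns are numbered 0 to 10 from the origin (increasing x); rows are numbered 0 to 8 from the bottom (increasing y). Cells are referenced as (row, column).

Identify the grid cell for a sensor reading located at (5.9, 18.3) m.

Column index: ⌊(5.9 − 0.4) / 1.6⌋ = ⌊3.438⌋ = 3
Row offset from origin: ⌊(18.3 − 1.7) / 2.2⌋ = ⌊7.545⌋ = 7 → row 7

(7, 3)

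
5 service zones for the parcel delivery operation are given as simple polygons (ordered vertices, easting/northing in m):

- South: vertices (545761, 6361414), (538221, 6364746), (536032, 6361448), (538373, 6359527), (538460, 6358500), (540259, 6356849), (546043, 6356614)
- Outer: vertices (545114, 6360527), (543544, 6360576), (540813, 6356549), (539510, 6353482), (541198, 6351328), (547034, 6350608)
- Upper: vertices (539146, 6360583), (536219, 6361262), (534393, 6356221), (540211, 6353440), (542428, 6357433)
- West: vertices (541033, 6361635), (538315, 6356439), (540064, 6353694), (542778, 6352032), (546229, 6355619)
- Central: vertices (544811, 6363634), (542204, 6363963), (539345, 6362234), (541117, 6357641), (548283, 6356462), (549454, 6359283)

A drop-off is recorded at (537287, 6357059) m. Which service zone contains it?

Cast a ray rightward from (537287, 6357059). For each polygon, the edges (by vertex number in listed order) whose endpoints lie on opposite sides of northing = 6357059, where each meets that height, and whether that is right or left of the point:
South: 5–6 at easting≈540030.2 (right), 7–1 at easting≈546016.9 (right) → 2 crossings.
Outer: 2–3 at easting≈541158.9 (right), 6–1 at easting≈545785.3 (right) → 2 crossings.
Upper: 2–3 at easting≈534696.5 (left), 4–5 at easting≈542220.3 (right) → 1 crossing.
West: 1–2 at easting≈538639.3 (right), 5–1 at easting≈544985.3 (right) → 2 crossings.
Central: 4–5 at easting≈544654.4 (right), 5–6 at easting≈548530.8 (right) → 2 crossings.
Only Upper has an odd count, so the point is inside Upper.

Upper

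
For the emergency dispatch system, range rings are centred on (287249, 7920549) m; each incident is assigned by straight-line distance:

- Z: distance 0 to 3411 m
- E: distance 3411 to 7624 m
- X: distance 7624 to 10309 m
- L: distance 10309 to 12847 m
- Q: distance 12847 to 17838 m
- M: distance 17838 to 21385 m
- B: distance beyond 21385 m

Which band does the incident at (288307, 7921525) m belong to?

Distance = √((288307−287249)² + (7921525−7920549)²) = √(1119364.000 + 952576.000) = 1439.423 m.
0 ≤ 1439.423 < 3411 → Z.

Z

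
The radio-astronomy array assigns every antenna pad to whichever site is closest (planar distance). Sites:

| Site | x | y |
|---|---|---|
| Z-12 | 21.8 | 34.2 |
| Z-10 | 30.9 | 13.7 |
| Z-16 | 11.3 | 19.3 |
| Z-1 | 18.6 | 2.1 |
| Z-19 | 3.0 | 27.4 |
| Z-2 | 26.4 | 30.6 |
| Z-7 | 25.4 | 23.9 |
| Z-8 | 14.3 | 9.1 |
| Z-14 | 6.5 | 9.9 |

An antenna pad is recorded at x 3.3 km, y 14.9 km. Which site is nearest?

Z-14

Squared distances to each site:
Z-12: 714.740; Z-10: 763.200; Z-16: 83.360; Z-1: 397.930; Z-19: 156.340; Z-2: 780.100; Z-7: 569.410; Z-8: 154.640; Z-14: 35.240.
Minimum at Z-14.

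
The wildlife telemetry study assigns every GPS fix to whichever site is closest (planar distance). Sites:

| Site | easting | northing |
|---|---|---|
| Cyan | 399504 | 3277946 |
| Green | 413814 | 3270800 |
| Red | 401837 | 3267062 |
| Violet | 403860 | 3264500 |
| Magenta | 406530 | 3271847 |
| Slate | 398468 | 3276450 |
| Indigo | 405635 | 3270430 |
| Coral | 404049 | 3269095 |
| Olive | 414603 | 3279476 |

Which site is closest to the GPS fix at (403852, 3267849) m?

Squared distances to each site:
Cyan: 120854513.000; Green: 107949845.000; Red: 4679594.000; Violet: 11215865.000; Magenta: 23155688.000; Slate: 102964657.000; Indigo: 9840650.000; Coral: 1591325.000; Olive: 250771130.000.
Minimum at Coral.

Coral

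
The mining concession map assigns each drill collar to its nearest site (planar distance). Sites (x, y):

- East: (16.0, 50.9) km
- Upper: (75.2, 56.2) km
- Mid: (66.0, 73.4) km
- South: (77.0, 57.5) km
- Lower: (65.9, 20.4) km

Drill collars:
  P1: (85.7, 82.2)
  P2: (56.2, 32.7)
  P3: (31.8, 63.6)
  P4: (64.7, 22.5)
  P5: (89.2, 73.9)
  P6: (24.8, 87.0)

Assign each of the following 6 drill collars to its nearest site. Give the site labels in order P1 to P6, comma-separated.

P1 → Mid (d²=465.53)
P2 → Lower (d²=245.38)
P3 → East (d²=410.93)
P4 → Lower (d²=5.85)
P5 → South (d²=417.80)
P6 → East (d²=1380.65)

Mid, Lower, East, Lower, South, East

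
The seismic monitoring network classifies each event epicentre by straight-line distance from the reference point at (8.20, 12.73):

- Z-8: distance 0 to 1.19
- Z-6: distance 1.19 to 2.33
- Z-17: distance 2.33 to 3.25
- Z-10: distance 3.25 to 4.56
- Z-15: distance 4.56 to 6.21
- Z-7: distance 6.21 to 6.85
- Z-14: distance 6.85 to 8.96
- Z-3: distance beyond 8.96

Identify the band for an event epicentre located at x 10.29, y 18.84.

Z-7

Distance = √((10.29−8.20)² + (18.84−12.73)²) = √(4.368 + 37.332) = 6.458.
6.21 ≤ 6.458 < 6.85 → Z-7.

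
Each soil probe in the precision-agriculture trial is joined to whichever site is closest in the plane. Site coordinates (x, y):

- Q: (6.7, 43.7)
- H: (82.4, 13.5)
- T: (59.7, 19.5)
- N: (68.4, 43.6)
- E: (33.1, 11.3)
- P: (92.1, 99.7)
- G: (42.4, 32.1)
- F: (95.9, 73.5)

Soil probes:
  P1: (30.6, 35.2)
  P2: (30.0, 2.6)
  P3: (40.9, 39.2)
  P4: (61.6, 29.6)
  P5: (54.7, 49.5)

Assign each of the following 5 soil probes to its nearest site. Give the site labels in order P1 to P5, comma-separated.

G, E, G, T, N

P1 → G (d²=148.85)
P2 → E (d²=85.30)
P3 → G (d²=52.66)
P4 → T (d²=105.62)
P5 → N (d²=222.50)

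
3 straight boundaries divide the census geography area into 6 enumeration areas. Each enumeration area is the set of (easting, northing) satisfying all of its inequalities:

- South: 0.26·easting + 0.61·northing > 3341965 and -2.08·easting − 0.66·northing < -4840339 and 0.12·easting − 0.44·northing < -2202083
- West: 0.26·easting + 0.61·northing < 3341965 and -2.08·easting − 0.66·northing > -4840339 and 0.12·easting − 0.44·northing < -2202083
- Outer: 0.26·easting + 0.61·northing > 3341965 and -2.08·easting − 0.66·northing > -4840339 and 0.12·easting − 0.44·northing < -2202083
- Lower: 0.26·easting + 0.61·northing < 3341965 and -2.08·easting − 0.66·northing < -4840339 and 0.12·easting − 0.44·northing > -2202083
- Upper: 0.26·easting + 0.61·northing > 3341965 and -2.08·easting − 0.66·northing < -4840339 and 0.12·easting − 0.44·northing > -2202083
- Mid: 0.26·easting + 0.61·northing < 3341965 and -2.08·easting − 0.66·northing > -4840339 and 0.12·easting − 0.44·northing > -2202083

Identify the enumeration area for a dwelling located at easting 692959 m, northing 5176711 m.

Lower

0.26·692959 + 0.61·5176711 = 3337963.050, which is < 3341965
-2.08·692959 − 0.66·5176711 = -4857983.980, which is < -4840339
0.12·692959 − 0.44·5176711 = -2194597.760, which is > -2202083
This sign pattern matches Lower.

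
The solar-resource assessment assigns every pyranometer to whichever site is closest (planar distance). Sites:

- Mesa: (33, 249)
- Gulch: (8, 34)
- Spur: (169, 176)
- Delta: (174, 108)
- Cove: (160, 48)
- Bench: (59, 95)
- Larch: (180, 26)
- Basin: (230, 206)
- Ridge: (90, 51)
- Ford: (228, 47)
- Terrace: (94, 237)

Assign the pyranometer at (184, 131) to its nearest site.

Delta

Squared distances to each site:
Mesa: 36725.000; Gulch: 40385.000; Spur: 2250.000; Delta: 629.000; Cove: 7465.000; Bench: 16921.000; Larch: 11041.000; Basin: 7741.000; Ridge: 15236.000; Ford: 8992.000; Terrace: 19336.000.
Minimum at Delta.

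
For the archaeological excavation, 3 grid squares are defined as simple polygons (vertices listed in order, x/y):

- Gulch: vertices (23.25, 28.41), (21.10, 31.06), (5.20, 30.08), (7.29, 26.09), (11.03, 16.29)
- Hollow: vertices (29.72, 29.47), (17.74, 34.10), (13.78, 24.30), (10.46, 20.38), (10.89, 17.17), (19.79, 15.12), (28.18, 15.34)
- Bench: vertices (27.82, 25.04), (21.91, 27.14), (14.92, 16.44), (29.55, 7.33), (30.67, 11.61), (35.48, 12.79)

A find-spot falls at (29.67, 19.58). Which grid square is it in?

Cast a ray rightward from (29.67, 19.58). For each polygon, the edges (by vertex number in listed order) whose endpoints lie on opposite sides of y = 19.58, where each meets that height, and whether that is right or left of the point:
Gulch: 4–5 at x≈9.774 (left), 5–1 at x≈14.347 (left) → 0 crossings.
Hollow: 4–5 at x≈10.567 (left), 7–1 at x≈28.642 (left) → 0 crossings.
Bench: 2–3 at x≈16.971 (left), 6–1 at x≈31.234 (right) → 1 crossing.
Only Bench has an odd count, so the point is inside Bench.

Bench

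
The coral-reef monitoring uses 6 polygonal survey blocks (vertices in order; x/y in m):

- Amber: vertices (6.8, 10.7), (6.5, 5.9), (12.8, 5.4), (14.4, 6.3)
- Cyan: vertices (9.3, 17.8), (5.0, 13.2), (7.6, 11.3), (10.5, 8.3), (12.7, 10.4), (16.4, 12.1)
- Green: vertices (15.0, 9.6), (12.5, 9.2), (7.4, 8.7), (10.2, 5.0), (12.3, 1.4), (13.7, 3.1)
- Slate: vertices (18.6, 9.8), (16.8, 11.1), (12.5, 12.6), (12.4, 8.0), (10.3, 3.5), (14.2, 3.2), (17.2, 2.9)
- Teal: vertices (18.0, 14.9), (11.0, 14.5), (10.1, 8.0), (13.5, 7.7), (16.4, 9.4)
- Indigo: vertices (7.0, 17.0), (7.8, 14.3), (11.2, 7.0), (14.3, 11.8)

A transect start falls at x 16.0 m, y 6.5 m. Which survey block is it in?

Slate

Cast a ray rightward from (16.0, 6.5). For each polygon, the edges (by vertex number in listed order) whose endpoints lie on opposite sides of y = 6.5, where each meets that height, and whether that is right or left of the point:
Amber: 1–2 at x≈6.54 (left), 4–1 at x≈14.05 (left) → 0 crossings.
Cyan: no edge straddles that height → 0 crossings.
Green: 3–4 at x≈9.06 (left), 6–1 at x≈14.38 (left) → 0 crossings.
Slate: 4–5 at x≈11.70 (left), 7–1 at x≈17.93 (right) → 1 crossing.
Teal: no edge straddles that height → 0 crossings.
Indigo: no edge straddles that height → 0 crossings.
Only Slate has an odd count, so the point is inside Slate.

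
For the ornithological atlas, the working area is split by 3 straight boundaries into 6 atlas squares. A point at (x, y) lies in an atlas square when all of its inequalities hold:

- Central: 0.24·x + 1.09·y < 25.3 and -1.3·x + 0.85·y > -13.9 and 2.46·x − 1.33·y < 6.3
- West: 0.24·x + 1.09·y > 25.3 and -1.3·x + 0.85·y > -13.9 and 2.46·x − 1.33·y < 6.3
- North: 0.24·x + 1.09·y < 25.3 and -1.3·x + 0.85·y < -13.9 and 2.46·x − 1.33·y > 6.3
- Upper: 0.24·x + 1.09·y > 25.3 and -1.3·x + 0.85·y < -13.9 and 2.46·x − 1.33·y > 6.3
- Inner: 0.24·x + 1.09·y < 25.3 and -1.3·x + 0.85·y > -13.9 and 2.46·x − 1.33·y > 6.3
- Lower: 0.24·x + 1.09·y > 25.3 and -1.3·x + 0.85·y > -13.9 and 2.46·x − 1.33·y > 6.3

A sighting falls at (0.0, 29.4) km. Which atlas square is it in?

0.24·0.0 + 1.09·29.4 = 32.046, which is > 25.3
-1.3·0.0 + 0.85·29.4 = 24.990, which is > -13.9
2.46·0.0 − 1.33·29.4 = -39.102, which is < 6.3
This sign pattern matches West.

West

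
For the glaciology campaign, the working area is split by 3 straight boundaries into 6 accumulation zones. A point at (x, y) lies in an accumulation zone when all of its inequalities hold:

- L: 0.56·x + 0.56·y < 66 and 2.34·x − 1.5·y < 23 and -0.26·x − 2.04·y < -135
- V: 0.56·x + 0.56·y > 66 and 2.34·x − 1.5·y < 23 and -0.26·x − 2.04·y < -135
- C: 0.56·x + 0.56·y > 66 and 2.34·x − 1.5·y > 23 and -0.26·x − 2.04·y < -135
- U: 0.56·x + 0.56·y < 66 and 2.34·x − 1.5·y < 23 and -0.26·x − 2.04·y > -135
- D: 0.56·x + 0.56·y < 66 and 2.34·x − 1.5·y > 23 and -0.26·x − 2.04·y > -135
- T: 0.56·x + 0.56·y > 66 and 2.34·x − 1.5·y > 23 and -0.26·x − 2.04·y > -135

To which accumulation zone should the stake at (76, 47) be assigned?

0.56·76 + 0.56·47 = 68.880, which is > 66
2.34·76 − 1.5·47 = 107.340, which is > 23
-0.26·76 − 2.04·47 = -115.640, which is > -135
This sign pattern matches T.

T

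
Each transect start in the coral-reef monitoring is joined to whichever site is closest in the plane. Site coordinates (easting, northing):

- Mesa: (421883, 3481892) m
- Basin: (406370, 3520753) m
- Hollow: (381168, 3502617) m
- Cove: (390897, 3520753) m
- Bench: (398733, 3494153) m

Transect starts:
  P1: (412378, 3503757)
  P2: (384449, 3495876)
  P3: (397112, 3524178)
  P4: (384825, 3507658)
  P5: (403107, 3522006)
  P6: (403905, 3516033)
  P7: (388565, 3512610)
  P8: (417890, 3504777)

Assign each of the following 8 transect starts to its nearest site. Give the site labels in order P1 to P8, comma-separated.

P1 → Bench (d²=278422841.00)
P2 → Hollow (d²=56206042.00)
P3 → Cove (d²=50356850.00)
P4 → Hollow (d²=38785330.00)
P5 → Basin (d²=12217178.00)
P6 → Basin (d²=28354625.00)
P7 → Cove (d²=71746673.00)
P8 → Basin (d²=387942976.00)

Bench, Hollow, Cove, Hollow, Basin, Basin, Cove, Basin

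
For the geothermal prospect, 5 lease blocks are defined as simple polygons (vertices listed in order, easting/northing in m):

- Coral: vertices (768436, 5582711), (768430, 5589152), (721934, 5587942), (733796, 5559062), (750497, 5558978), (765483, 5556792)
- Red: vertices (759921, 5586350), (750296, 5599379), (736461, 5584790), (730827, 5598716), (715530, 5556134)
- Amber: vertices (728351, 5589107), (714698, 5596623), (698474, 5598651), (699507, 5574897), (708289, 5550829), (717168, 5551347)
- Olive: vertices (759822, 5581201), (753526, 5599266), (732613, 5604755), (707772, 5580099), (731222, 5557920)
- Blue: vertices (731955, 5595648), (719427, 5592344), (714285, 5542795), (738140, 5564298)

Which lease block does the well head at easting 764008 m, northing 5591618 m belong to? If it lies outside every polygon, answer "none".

Cast a ray rightward from (764008, 5591618). For each polygon, the edges (by vertex number in listed order) whose endpoints lie on opposite sides of northing = 5591618, where each meets that height, and whether that is right or left of the point:
Coral: no edge straddles that height → 0 crossings.
Red: 1–2 at easting≈756029.3 (left), 2–3 at easting≈742936.1 (left), 3–4 at easting≈733698.6 (left), 4–5 at easting≈728277.1 (left) → 0 crossings.
Amber: 1–2 at easting≈723789.7 (left), 3–4 at easting≈698779.8 (left) → 0 crossings.
Olive: 1–2 at easting≈756191.5 (left), 3–4 at easting≈719377.4 (left) → 0 crossings.
Blue: 2–3 at easting≈719351.7 (left), 4–1 at easting≈732750.1 (left) → 0 crossings.
All counts are even, so the point lies outside every listed polygon.

none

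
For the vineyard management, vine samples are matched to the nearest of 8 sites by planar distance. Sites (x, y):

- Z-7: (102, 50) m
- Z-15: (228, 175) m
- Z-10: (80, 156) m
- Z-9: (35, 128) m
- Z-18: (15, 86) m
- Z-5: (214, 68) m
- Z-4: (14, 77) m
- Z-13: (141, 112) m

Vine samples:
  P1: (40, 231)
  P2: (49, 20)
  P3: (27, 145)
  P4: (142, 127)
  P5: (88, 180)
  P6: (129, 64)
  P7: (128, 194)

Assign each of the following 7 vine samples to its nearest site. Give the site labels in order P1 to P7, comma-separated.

P1 → Z-10 (d²=7225.00)
P2 → Z-7 (d²=3709.00)
P3 → Z-9 (d²=353.00)
P4 → Z-13 (d²=226.00)
P5 → Z-10 (d²=640.00)
P6 → Z-7 (d²=925.00)
P7 → Z-10 (d²=3748.00)

Z-10, Z-7, Z-9, Z-13, Z-10, Z-7, Z-10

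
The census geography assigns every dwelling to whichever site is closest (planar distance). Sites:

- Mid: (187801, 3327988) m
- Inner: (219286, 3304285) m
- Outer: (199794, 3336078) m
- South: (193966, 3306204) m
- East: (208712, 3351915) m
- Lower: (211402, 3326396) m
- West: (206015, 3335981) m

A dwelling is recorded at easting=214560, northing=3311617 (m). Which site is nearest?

Inner

Squared distances to each site:
Mid: 984053722.000; Inner: 76093300.000; Outer: 816375277.000; South: 453413405.000; East: 1658127908.000; Lower: 228391805.000; West: 666621521.000.
Minimum at Inner.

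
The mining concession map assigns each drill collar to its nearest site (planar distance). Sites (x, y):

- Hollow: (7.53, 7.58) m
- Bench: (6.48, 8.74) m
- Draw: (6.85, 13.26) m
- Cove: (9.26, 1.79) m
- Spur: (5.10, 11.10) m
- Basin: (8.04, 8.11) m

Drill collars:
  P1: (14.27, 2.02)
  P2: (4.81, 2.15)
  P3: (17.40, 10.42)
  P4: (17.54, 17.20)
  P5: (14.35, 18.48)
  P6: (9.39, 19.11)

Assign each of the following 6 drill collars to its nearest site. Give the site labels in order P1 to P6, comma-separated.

Cove, Cove, Basin, Draw, Draw, Draw

P1 → Cove (d²=25.15)
P2 → Cove (d²=19.93)
P3 → Basin (d²=92.95)
P4 → Draw (d²=129.80)
P5 → Draw (d²=83.50)
P6 → Draw (d²=40.67)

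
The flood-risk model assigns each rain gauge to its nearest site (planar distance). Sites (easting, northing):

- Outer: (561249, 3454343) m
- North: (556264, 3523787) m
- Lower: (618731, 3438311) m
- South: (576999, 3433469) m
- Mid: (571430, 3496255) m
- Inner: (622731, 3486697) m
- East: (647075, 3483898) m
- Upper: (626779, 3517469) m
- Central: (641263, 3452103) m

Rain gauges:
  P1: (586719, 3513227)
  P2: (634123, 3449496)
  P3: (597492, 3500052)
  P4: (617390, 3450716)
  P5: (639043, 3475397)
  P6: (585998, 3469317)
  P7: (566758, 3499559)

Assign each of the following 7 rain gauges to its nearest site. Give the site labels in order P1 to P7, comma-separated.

Mid, Central, Mid, Lower, East, Outer, Mid

P1 → Mid (d²=521802305.00)
P2 → Central (d²=57776049.00)
P3 → Mid (d²=693645053.00)
P4 → Lower (d²=155682306.00)
P5 → East (d²=136780025.00)
P6 → Outer (d²=836733677.00)
P7 → Mid (d²=32744000.00)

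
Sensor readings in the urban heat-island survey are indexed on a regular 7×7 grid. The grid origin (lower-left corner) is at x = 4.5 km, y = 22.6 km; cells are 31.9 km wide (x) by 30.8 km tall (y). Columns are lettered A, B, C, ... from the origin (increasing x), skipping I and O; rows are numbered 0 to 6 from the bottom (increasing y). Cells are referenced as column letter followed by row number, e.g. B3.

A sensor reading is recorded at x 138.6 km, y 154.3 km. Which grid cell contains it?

Column index: ⌊(138.6 − 4.5) / 31.9⌋ = ⌊4.204⌋ = 4 → column E
Row offset from origin: ⌊(154.3 − 22.6) / 30.8⌋ = ⌊4.276⌋ = 4 → row 4

E4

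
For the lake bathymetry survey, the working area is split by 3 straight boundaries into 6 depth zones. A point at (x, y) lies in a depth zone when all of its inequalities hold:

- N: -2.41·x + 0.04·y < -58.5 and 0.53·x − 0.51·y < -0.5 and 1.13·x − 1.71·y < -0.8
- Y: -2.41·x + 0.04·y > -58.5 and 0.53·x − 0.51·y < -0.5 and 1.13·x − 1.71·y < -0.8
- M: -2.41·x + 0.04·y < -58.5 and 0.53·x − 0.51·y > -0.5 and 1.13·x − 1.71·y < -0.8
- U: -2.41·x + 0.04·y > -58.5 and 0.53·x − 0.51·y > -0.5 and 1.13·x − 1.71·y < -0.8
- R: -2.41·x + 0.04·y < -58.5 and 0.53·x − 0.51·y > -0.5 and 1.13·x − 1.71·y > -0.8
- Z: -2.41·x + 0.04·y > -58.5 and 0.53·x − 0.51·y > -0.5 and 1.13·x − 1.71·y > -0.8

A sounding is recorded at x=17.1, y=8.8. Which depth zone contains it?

Z

-2.41·17.1 + 0.04·8.8 = -40.859, which is > -58.5
0.53·17.1 − 0.51·8.8 = 4.575, which is > -0.5
1.13·17.1 − 1.71·8.8 = 4.275, which is > -0.8
This sign pattern matches Z.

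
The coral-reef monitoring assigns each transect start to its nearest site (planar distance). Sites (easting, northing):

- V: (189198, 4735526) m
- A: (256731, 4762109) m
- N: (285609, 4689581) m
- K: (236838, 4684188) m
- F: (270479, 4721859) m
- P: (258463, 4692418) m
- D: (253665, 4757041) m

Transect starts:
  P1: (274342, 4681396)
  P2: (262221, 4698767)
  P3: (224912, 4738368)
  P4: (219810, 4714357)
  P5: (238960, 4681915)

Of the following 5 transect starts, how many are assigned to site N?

1

P1 → N
P2 → P
P3 → D
P4 → K
P5 → K
1 of the 5 goes to N.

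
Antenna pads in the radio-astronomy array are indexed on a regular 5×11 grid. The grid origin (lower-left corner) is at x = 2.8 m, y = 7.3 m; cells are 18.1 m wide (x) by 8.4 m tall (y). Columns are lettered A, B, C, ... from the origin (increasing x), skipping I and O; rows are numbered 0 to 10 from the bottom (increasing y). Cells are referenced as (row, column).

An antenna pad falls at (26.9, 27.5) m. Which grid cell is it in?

Column index: ⌊(26.9 − 2.8) / 18.1⌋ = ⌊1.331⌋ = 1 → column B
Row offset from origin: ⌊(27.5 − 7.3) / 8.4⌋ = ⌊2.405⌋ = 2 → row 2

(2, B)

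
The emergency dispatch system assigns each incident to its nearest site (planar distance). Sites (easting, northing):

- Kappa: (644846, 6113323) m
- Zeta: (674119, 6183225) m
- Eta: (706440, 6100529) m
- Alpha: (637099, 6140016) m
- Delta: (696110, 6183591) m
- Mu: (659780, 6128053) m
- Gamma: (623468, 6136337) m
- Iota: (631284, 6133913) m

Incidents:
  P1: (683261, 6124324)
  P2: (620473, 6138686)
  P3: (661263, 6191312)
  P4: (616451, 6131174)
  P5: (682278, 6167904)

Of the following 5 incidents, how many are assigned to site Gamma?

P1 → Mu
P2 → Gamma
P3 → Zeta
P4 → Gamma
P5 → Zeta
2 of the 5 go to Gamma.

2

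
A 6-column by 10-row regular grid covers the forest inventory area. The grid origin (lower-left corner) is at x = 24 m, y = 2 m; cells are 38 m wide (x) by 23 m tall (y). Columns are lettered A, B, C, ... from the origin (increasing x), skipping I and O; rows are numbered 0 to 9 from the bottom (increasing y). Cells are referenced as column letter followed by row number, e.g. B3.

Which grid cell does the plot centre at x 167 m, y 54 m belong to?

Column index: ⌊(167 − 24) / 38⌋ = ⌊3.763⌋ = 3 → column D
Row offset from origin: ⌊(54 − 2) / 23⌋ = ⌊2.261⌋ = 2 → row 2

D2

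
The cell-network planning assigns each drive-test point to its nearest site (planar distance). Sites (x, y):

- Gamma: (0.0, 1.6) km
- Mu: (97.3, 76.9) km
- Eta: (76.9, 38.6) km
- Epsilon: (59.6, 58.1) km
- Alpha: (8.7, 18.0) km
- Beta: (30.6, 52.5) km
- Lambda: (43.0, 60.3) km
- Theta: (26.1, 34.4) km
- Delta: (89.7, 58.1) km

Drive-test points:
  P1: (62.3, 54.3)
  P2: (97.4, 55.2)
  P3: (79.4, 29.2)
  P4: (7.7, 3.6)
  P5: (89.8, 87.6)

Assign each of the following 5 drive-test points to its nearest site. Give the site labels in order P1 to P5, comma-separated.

P1 → Epsilon (d²=21.73)
P2 → Delta (d²=67.70)
P3 → Eta (d²=94.61)
P4 → Gamma (d²=63.29)
P5 → Mu (d²=170.74)

Epsilon, Delta, Eta, Gamma, Mu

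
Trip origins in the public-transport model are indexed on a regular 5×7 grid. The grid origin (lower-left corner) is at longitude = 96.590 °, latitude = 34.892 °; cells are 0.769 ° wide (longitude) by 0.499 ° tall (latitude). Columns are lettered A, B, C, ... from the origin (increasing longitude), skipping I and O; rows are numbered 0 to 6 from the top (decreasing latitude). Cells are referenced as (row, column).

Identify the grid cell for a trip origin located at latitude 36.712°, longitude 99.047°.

Column index: ⌊(99.047 − 96.590) / 0.769⌋ = ⌊3.195⌋ = 3 → column D
Row offset from origin: ⌊(36.712 − 34.892) / 0.499⌋ = ⌊3.647⌋ = 3 → row 3 (counted from top)

(3, D)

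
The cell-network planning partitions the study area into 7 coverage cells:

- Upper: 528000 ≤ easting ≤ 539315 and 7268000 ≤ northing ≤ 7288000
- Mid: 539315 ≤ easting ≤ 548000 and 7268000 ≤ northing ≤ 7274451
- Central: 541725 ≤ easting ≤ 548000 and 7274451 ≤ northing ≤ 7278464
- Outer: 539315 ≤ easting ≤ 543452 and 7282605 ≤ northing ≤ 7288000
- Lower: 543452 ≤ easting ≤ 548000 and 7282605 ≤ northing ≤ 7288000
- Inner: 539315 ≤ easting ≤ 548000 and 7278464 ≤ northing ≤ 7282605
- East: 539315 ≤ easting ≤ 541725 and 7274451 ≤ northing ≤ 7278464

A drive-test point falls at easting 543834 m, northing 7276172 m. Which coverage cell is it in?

Central

The point has easting = 543834 and northing = 7276172.
Only Central satisfies 541725 ≤ easting ≤ 548000 and 7274451 ≤ northing ≤ 7278464.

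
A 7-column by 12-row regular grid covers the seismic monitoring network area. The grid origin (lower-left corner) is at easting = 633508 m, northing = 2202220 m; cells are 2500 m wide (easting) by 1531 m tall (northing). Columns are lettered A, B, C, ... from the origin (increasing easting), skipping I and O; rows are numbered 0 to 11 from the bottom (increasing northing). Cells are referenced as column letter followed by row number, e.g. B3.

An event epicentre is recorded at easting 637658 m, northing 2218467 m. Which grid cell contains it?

Column index: ⌊(637658 − 633508) / 2500⌋ = ⌊1.660⌋ = 1 → column B
Row offset from origin: ⌊(2218467 − 2202220) / 1531⌋ = ⌊10.612⌋ = 10 → row 10

B10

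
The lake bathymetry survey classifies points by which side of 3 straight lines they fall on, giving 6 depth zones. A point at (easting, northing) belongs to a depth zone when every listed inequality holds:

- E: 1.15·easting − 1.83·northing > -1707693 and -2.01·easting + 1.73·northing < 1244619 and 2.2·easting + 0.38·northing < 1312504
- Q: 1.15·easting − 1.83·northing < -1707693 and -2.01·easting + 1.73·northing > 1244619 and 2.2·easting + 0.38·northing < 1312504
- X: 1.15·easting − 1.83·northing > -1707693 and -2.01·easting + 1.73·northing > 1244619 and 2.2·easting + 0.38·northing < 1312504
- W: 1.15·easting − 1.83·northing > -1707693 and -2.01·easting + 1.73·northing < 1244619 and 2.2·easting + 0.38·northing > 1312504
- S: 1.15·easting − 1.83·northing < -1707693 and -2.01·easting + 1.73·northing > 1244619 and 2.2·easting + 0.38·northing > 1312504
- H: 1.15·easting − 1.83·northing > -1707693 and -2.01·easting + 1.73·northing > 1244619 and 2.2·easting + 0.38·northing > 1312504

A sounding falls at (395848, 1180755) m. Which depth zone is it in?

1.15·395848 − 1.83·1180755 = -1705556.450, which is > -1707693
-2.01·395848 + 1.73·1180755 = 1247051.670, which is > 1244619
2.2·395848 + 0.38·1180755 = 1319552.500, which is > 1312504
This sign pattern matches H.

H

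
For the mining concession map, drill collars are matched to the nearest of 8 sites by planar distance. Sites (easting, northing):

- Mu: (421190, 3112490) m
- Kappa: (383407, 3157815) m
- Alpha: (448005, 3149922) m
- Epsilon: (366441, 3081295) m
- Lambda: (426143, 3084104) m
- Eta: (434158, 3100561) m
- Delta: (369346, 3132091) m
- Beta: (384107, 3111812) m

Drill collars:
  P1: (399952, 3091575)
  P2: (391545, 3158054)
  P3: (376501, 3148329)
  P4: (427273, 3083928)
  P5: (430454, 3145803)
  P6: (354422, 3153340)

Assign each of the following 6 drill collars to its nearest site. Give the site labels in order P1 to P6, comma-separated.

Beta, Kappa, Kappa, Lambda, Alpha, Delta

P1 → Beta (d²=660600194.00)
P2 → Kappa (d²=66284165.00)
P3 → Kappa (d²=137677032.00)
P4 → Lambda (d²=1307876.00)
P5 → Alpha (d²=325003762.00)
P6 → Delta (d²=674245777.00)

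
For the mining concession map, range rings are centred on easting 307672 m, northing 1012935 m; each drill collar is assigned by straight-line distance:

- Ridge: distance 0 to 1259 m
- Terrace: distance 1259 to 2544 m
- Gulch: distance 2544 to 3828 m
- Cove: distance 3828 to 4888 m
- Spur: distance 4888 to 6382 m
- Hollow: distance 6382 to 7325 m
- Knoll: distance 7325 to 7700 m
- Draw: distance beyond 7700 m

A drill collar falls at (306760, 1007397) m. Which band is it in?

Distance = √((306760−307672)² + (1007397−1012935)²) = √(831744.000 + 30669444.000) = 5612.592 m.
4888 ≤ 5612.592 < 6382 → Spur.

Spur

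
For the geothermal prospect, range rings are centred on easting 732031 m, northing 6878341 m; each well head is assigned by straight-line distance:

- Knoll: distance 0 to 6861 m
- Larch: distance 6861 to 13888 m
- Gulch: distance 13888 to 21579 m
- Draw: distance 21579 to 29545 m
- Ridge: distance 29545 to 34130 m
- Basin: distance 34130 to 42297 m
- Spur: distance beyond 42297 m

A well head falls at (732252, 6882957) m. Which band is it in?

Knoll

Distance = √((732252−732031)² + (6882957−6878341)²) = √(48841.000 + 21307456.000) = 4621.287 m.
0 ≤ 4621.287 < 6861 → Knoll.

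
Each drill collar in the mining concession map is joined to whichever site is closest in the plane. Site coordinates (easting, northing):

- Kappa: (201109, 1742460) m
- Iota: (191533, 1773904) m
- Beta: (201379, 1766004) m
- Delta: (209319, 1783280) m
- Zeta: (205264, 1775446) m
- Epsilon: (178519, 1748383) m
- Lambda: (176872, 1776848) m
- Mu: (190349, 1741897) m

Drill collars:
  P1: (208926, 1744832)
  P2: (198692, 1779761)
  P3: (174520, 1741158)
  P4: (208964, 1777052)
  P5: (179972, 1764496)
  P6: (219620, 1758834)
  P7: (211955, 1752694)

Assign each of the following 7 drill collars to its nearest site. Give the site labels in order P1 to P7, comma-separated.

P1 → Kappa (d²=66731873.00)
P2 → Zeta (d²=61810409.00)
P3 → Epsilon (d²=68192626.00)
P4 → Zeta (d²=16269236.00)
P5 → Lambda (d²=162181904.00)
P6 → Beta (d²=384142981.00)
P7 → Kappa (d²=222370472.00)

Kappa, Zeta, Epsilon, Zeta, Lambda, Beta, Kappa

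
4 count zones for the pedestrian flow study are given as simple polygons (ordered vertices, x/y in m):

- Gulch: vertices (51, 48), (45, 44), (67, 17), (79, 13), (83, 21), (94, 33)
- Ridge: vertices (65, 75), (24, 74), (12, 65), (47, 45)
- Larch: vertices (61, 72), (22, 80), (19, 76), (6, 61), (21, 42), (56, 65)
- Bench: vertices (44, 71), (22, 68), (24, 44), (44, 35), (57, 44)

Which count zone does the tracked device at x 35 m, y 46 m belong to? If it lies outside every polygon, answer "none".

Bench

Cast a ray rightward from (35, 46). For each polygon, the edges (by vertex number in listed order) whose endpoints lie on opposite sides of y = 46, where each meets that height, and whether that is right or left of the point:
Gulch: 1–2 at x≈48.0 (right), 6–1 at x≈56.7 (right) → 2 crossings.
Ridge: 3–4 at x≈45.2 (right), 4–1 at x≈47.6 (right) → 2 crossings.
Larch: 4–5 at x≈17.8 (left), 5–6 at x≈27.1 (left) → 0 crossings.
Bench: 2–3 at x≈23.8 (left), 5–1 at x≈56.0 (right) → 1 crossing.
Only Bench has an odd count, so the point is inside Bench.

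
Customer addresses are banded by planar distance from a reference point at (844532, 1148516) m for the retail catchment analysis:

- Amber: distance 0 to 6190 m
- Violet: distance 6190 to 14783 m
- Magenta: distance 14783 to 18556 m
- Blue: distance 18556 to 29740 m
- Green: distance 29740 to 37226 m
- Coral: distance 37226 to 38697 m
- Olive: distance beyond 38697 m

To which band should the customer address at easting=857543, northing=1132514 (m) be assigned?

Distance = √((857543−844532)² + (1132514−1148516)²) = √(169286121.000 + 256064004.000) = 20624.018 m.
18556 ≤ 20624.018 < 29740 → Blue.

Blue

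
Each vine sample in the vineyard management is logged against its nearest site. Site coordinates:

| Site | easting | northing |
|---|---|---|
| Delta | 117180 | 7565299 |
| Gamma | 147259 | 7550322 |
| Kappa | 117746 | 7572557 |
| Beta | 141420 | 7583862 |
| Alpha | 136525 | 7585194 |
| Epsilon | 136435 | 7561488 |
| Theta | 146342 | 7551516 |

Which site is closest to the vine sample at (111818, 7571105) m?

Kappa

Squared distances to each site:
Delta: 62460680.000; Gamma: 1687997570.000; Kappa: 37249488.000; Beta: 1039019453.000; Alpha: 808935770.000; Epsilon: 698483378.000; Theta: 1575635497.000.
Minimum at Kappa.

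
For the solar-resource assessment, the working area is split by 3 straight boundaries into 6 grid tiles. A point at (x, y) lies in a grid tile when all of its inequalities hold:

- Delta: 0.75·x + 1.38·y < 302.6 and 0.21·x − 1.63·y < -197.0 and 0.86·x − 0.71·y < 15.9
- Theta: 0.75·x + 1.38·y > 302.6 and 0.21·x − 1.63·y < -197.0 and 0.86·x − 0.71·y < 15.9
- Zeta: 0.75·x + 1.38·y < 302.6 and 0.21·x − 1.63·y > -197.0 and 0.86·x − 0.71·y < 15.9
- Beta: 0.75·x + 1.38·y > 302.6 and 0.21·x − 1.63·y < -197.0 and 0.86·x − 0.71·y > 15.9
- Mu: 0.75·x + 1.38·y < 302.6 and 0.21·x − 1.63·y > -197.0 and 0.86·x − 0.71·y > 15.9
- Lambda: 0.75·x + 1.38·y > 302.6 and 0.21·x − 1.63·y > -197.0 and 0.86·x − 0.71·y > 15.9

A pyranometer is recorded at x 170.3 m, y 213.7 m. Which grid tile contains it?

0.75·170.3 + 1.38·213.7 = 422.631, which is > 302.6
0.21·170.3 − 1.63·213.7 = -312.568, which is < -197.0
0.86·170.3 − 0.71·213.7 = -5.269, which is < 15.9
This sign pattern matches Theta.

Theta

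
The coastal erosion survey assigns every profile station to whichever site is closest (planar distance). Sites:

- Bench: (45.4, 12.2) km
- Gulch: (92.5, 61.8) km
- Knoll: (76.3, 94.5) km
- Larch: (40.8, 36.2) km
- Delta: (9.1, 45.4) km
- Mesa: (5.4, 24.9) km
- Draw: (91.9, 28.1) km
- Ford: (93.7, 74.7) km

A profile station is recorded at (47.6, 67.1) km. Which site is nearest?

Larch

Squared distances to each site:
Bench: 3018.850; Gulch: 2044.100; Knoll: 1574.450; Larch: 1001.050; Delta: 1953.140; Mesa: 3561.680; Draw: 3483.490; Ford: 2182.970.
Minimum at Larch.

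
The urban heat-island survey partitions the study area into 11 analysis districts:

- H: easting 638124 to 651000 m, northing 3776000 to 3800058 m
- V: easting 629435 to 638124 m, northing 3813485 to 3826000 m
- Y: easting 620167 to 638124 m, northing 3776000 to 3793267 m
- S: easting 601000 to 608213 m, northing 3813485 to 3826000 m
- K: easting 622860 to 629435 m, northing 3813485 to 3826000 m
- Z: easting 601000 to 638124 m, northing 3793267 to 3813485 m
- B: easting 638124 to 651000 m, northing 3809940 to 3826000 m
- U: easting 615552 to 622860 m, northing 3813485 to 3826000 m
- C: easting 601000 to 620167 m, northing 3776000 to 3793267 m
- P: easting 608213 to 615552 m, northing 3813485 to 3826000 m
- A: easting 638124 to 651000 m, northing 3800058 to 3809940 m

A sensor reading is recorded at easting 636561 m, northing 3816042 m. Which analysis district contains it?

The point has easting = 636561 and northing = 3816042.
Only V satisfies 629435 ≤ easting ≤ 638124 and 3813485 ≤ northing ≤ 3826000.

V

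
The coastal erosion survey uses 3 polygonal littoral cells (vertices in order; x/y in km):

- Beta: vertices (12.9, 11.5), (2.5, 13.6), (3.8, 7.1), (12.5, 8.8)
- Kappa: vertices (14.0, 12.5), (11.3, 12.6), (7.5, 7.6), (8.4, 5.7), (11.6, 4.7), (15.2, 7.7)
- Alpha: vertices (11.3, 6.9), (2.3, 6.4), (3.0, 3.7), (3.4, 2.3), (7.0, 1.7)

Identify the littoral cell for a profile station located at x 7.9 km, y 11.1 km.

Beta

Cast a ray rightward from (7.9, 11.1). For each polygon, the edges (by vertex number in listed order) whose endpoints lie on opposite sides of y = 11.1, where each meets that height, and whether that is right or left of the point:
Beta: 2–3 at x≈3.00 (left), 4–1 at x≈12.84 (right) → 1 crossing.
Kappa: 2–3 at x≈10.16 (right), 6–1 at x≈14.35 (right) → 2 crossings.
Alpha: no edge straddles that height → 0 crossings.
Only Beta has an odd count, so the point is inside Beta.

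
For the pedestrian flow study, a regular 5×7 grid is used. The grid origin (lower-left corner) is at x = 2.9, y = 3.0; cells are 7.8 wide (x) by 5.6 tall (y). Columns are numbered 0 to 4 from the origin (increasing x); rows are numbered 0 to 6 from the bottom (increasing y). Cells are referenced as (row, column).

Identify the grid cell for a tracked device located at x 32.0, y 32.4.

(5, 3)

Column index: ⌊(32.0 − 2.9) / 7.8⌋ = ⌊3.731⌋ = 3
Row offset from origin: ⌊(32.4 − 3.0) / 5.6⌋ = ⌊5.250⌋ = 5 → row 5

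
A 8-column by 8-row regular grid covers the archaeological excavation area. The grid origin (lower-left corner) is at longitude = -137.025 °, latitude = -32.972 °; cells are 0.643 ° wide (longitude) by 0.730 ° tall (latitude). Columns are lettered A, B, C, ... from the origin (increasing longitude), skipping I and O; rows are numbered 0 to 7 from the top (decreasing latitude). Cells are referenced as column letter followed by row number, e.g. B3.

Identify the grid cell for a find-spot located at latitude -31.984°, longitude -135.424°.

Column index: ⌊(-135.424 − -137.025) / 0.643⌋ = ⌊2.490⌋ = 2 → column C
Row offset from origin: ⌊(-31.984 − -32.972) / 0.730⌋ = ⌊1.353⌋ = 1 → row 6 (counted from top)

C6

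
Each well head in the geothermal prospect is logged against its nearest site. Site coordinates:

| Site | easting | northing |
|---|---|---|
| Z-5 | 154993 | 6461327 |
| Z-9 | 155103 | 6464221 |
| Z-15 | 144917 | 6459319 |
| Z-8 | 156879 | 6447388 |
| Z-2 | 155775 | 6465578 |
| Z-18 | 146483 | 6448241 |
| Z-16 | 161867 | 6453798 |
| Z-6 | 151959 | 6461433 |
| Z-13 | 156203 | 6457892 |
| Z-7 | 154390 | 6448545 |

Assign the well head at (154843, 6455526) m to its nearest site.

Z-13

Squared distances to each site:
Z-5: 33674101.000; Z-9: 75670625.000; Z-15: 112912325.000; Z-8: 70372340.000; Z-2: 101911328.000; Z-18: 122960825.000; Z-16: 52322560.000; Z-6: 43210105.000; Z-13: 7447556.000; Z-7: 48939570.000.
Minimum at Z-13.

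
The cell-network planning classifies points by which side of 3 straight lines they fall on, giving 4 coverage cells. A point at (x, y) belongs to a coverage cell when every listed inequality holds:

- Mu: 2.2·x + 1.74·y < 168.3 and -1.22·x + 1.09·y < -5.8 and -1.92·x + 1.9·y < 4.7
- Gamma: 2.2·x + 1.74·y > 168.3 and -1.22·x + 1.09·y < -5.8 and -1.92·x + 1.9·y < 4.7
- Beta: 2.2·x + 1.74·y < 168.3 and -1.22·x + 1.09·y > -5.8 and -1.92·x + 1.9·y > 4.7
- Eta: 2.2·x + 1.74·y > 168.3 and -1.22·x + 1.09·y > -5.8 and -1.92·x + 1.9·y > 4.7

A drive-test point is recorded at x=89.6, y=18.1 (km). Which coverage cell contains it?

2.2·89.6 + 1.74·18.1 = 228.614, which is > 168.3
-1.22·89.6 + 1.09·18.1 = -89.583, which is < -5.8
-1.92·89.6 + 1.9·18.1 = -137.642, which is < 4.7
This sign pattern matches Gamma.

Gamma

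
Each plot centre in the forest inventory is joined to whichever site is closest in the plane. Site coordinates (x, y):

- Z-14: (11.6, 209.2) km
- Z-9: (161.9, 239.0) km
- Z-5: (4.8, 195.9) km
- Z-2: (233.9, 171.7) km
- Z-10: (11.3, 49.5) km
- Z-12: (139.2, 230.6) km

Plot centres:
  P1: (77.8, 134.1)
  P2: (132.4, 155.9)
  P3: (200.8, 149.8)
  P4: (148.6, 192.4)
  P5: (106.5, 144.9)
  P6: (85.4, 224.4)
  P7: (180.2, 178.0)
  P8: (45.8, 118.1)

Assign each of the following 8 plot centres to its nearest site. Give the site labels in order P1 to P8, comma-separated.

Z-5, Z-12, Z-2, Z-12, Z-12, Z-12, Z-2, Z-10

P1 → Z-5 (d²=9148.24)
P2 → Z-12 (d²=5626.33)
P3 → Z-2 (d²=1575.22)
P4 → Z-12 (d²=1547.60)
P5 → Z-12 (d²=8413.78)
P6 → Z-12 (d²=2932.88)
P7 → Z-2 (d²=2923.38)
P8 → Z-10 (d²=5896.21)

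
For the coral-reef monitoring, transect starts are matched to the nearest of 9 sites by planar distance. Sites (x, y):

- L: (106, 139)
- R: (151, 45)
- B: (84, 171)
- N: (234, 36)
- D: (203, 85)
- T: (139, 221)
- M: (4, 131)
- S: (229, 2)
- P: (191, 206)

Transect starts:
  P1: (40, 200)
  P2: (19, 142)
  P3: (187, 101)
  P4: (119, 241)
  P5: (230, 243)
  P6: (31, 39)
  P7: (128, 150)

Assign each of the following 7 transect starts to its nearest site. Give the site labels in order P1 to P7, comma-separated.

P1 → B (d²=2777.00)
P2 → M (d²=346.00)
P3 → D (d²=512.00)
P4 → T (d²=800.00)
P5 → P (d²=2890.00)
P6 → M (d²=9193.00)
P7 → L (d²=605.00)

B, M, D, T, P, M, L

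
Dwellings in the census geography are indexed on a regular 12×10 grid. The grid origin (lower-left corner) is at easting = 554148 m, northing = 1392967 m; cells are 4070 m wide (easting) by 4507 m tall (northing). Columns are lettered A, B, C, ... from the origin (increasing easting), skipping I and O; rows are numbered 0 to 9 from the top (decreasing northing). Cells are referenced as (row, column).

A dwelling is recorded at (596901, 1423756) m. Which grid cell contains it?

(3, L)

Column index: ⌊(596901 − 554148) / 4070⌋ = ⌊10.504⌋ = 10 → column L
Row offset from origin: ⌊(1423756 − 1392967) / 4507⌋ = ⌊6.831⌋ = 6 → row 3 (counted from top)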